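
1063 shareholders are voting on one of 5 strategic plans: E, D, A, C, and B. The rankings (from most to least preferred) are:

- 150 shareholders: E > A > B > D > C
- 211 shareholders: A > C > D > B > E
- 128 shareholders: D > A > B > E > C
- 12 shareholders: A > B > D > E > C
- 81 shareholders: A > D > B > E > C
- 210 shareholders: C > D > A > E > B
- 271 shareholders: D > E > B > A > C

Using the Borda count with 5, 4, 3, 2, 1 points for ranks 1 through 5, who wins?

E: 150·5 + 211·1 + 128·2 + 12·2 + 81·2 + 210·2 + 271·4 = 2907
D: 150·2 + 211·3 + 128·5 + 12·3 + 81·4 + 210·4 + 271·5 = 4128
A: 150·4 + 211·5 + 128·4 + 12·5 + 81·5 + 210·3 + 271·2 = 3804
C: 150·1 + 211·4 + 128·1 + 12·1 + 81·1 + 210·5 + 271·1 = 2536
B: 150·3 + 211·2 + 128·3 + 12·4 + 81·3 + 210·1 + 271·3 = 2570
D has the highest Borda score (4128).

D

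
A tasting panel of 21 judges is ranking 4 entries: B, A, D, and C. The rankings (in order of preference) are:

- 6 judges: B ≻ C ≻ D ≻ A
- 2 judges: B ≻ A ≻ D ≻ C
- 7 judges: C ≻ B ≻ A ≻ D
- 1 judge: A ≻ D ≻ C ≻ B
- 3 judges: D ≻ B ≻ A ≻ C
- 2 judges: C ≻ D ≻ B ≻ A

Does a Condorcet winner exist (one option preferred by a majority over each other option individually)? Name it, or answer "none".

B

B vs A: 20–1 for B.
B vs D: 15–6 for B.
B vs C: 11–10 for B.
B beats every other option head-to-head.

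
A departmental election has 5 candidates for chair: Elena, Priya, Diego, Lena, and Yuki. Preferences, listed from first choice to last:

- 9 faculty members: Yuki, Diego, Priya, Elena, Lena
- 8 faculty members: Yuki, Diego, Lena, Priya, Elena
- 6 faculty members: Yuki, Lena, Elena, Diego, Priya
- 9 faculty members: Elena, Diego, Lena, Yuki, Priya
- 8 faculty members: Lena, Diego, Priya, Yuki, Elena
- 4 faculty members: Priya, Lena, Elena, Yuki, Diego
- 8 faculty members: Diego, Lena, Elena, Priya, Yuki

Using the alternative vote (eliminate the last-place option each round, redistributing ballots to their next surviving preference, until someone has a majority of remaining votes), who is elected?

Round 1: Elena 9, Priya 4, Diego 8, Lena 8, Yuki 23. Eliminate Priya.
Round 2: Elena 9, Diego 8, Lena 12, Yuki 23. Eliminate Diego.
Round 3: Elena 9, Lena 20, Yuki 23. Eliminate Elena.
Round 4: Lena 29, Yuki 23. Lena has a majority.

Lena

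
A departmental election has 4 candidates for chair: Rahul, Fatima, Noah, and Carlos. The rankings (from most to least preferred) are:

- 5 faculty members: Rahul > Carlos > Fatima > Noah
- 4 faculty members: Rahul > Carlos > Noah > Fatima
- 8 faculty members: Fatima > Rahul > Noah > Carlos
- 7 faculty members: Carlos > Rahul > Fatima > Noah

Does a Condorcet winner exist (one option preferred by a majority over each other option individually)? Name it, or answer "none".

Rahul vs Fatima: 16–8 for Rahul.
Rahul vs Noah: 24–0 for Rahul.
Rahul vs Carlos: 17–7 for Rahul.
Rahul beats every other option head-to-head.

Rahul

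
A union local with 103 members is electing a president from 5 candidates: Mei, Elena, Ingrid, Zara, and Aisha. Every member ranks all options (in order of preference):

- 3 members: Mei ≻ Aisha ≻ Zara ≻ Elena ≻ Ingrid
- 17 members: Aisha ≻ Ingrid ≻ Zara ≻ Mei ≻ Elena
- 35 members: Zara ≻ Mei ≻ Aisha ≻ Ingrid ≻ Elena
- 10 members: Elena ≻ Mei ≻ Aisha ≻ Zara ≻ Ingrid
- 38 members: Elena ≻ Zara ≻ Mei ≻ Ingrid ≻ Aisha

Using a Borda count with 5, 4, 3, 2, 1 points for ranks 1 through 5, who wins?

Mei: 3·5 + 17·2 + 35·4 + 10·4 + 38·3 = 343
Elena: 3·2 + 17·1 + 35·1 + 10·5 + 38·5 = 298
Ingrid: 3·1 + 17·4 + 35·2 + 10·1 + 38·2 = 227
Zara: 3·3 + 17·3 + 35·5 + 10·2 + 38·4 = 407
Aisha: 3·4 + 17·5 + 35·3 + 10·3 + 38·1 = 270
Zara has the highest Borda score (407).

Zara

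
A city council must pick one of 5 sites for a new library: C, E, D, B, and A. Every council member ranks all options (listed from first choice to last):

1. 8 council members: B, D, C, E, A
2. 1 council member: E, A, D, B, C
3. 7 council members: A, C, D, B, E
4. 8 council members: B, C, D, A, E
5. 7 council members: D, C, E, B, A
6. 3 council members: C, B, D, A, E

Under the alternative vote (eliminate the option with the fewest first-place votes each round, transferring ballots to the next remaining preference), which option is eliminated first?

E

Round 1: C 3, E 1, D 7, B 16, A 7. Eliminate E.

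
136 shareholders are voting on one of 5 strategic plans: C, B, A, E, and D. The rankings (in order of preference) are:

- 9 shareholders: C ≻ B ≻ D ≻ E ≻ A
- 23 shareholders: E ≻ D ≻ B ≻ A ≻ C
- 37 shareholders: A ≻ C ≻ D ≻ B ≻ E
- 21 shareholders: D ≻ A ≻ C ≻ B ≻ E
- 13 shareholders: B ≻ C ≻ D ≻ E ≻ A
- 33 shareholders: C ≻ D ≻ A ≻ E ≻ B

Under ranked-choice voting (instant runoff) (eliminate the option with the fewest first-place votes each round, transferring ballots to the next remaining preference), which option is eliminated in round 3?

Round 1: C 42, B 13, A 37, E 23, D 21. Eliminate B.
Round 2: C 55, A 37, E 23, D 21. Eliminate D.
Round 3: C 55, A 58, E 23. Eliminate E.

E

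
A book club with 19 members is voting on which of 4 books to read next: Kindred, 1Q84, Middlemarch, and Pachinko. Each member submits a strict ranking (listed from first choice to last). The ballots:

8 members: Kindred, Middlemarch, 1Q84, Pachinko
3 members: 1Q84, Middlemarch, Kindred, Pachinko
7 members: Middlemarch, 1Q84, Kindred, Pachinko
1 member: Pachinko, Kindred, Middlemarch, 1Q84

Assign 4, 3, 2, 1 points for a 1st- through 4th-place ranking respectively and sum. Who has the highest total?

Middlemarch

Kindred: 8·4 + 3·2 + 7·2 + 1·3 = 55
1Q84: 8·2 + 3·4 + 7·3 + 1·1 = 50
Middlemarch: 8·3 + 3·3 + 7·4 + 1·2 = 63
Pachinko: 8·1 + 3·1 + 7·1 + 1·4 = 22
Middlemarch has the highest Borda score (63).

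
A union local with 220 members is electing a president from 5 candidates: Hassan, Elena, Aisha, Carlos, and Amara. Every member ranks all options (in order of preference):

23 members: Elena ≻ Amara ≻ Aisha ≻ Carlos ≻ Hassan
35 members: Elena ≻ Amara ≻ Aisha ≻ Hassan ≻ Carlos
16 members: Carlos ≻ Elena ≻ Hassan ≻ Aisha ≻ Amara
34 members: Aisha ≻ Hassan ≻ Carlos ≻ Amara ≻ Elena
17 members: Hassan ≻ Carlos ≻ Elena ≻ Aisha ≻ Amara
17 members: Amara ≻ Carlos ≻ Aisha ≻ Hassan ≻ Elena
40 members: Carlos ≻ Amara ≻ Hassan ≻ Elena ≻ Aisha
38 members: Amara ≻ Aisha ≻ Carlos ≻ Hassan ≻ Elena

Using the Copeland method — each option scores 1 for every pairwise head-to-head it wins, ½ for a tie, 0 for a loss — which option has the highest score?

Hassan: beats Elena; loses to Aisha, Carlos, and Amara → score 1.
Elena: beats Aisha; loses to Hassan, Carlos, and Amara → score 1.
Aisha: beats Hassan and Carlos; loses to Elena and Amara → score 2.
Carlos: beats Hassan and Elena; loses to Aisha and Amara → score 2.
Amara: beats Hassan, Elena, Aisha, and Carlos → score 4.
Amara has the best pairwise record.

Amara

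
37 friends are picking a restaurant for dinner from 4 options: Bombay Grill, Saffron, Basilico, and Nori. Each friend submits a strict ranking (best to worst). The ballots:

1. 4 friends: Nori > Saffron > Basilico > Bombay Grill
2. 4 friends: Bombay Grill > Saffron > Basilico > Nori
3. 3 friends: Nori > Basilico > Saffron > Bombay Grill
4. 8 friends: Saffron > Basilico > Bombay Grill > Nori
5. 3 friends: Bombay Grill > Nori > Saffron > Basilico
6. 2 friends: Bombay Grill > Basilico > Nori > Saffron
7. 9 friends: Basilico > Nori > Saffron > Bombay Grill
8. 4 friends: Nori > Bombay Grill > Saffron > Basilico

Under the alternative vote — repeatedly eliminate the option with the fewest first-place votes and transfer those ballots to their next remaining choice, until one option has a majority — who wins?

Basilico

Round 1: Bombay Grill 9, Saffron 8, Basilico 9, Nori 11. Eliminate Saffron.
Round 2: Bombay Grill 9, Basilico 17, Nori 11. Eliminate Bombay Grill.
Round 3: Basilico 23, Nori 14. Basilico has a majority.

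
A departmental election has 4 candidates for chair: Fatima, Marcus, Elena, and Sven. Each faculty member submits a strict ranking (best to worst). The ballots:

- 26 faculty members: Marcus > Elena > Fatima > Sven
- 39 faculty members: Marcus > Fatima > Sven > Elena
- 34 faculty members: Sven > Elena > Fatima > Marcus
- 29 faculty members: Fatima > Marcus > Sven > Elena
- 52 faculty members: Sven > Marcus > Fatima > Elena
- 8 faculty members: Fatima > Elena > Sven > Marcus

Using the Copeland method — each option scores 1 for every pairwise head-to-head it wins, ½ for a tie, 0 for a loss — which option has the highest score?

Fatima: beats Elena and Sven; loses to Marcus → score 2.
Marcus: beats Fatima and Elena; ties Sven → score 2.5.
Elena: loses to Fatima, Marcus, and Sven → score 0.
Sven: beats Elena; ties Marcus; loses to Fatima → score 1.5.
Marcus has the best pairwise record.

Marcus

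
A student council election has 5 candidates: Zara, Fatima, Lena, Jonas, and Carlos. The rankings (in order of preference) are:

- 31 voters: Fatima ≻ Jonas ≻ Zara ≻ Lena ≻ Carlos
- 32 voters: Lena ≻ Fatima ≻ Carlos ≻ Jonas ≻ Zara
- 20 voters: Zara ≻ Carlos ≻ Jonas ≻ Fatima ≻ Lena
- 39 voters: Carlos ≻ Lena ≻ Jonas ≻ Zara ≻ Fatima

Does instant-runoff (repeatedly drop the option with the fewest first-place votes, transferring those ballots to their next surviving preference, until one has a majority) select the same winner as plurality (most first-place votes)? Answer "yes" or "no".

no

Instant-runoff — R1 Zara 20, Fatima 31, Lena 32, Jonas 0, Carlos 39 (Jonas out); R2 Zara 20, Fatima 31, Lena 32, Carlos 39 (Zara out); R3 Fatima 31, Lena 32, Carlos 59 (Fatima out); R4 Lena 63, Carlos 59 (Lena winner). Winner: Lena.
Plurality — first-place votes: Zara 20, Fatima 31, Lena 32, Jonas 0, Carlos 39. Winner: Carlos.
The two methods disagree.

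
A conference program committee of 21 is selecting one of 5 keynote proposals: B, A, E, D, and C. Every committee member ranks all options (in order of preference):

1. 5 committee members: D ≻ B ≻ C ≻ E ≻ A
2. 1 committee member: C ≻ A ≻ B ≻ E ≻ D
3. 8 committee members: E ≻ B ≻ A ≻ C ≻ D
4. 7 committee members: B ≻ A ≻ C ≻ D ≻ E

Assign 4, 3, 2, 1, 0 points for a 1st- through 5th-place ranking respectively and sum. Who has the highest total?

B

B: 5·3 + 1·2 + 8·3 + 7·4 = 69
A: 5·0 + 1·3 + 8·2 + 7·3 = 40
E: 5·1 + 1·1 + 8·4 + 7·0 = 38
D: 5·4 + 1·0 + 8·0 + 7·1 = 27
C: 5·2 + 1·4 + 8·1 + 7·2 = 36
B has the highest Borda score (69).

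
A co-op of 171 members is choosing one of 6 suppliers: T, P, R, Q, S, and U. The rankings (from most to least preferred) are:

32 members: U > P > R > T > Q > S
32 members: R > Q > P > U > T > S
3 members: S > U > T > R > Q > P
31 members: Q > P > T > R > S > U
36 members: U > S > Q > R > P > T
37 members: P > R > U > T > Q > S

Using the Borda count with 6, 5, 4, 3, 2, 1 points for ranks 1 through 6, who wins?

T: 32·3 + 32·2 + 3·4 + 31·4 + 36·1 + 37·3 = 443
P: 32·5 + 32·4 + 3·1 + 31·5 + 36·2 + 37·6 = 740
R: 32·4 + 32·6 + 3·3 + 31·3 + 36·3 + 37·5 = 715
Q: 32·2 + 32·5 + 3·2 + 31·6 + 36·4 + 37·2 = 634
S: 32·1 + 32·1 + 3·6 + 31·2 + 36·5 + 37·1 = 361
U: 32·6 + 32·3 + 3·5 + 31·1 + 36·6 + 37·4 = 698
P has the highest Borda score (740).

P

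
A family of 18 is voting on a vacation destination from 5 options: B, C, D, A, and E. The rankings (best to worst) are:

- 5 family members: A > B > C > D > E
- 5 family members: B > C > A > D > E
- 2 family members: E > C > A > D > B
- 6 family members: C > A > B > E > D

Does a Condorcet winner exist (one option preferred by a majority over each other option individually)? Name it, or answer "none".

Checking pairwise contests:
A beats B 13–5.
B beats C 10–8.
B beats D 16–2.
C beats A 13–5.
B beats E 16–2.
Every option loses at least one head-to-head, so there is no Condorcet winner.

none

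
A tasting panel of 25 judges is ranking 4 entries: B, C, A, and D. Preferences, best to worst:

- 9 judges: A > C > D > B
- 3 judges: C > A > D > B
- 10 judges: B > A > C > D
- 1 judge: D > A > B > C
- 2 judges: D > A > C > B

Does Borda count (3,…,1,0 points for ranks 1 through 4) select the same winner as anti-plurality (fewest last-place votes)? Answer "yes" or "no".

Borda — scores: B 31, C 39, A 59, D 21. Winner: A.
Anti-plurality — last-place votes: B 14, C 1, A 0, D 10. Winner: A.
The two methods agree.

yes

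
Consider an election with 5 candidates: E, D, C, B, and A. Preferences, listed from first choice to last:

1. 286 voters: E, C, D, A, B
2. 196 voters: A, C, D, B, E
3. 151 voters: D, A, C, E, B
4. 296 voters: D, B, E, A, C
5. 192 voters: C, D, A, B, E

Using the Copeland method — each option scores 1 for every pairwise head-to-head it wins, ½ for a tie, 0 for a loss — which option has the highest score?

E: beats C and A; loses to D and B → score 2.
D: beats E, B, and A; loses to C → score 3.
C: beats D and B; loses to E and A → score 2.
B: beats E; loses to D, C, and A → score 1.
A: beats C and B; loses to E and D → score 2.
D has the best pairwise record.

D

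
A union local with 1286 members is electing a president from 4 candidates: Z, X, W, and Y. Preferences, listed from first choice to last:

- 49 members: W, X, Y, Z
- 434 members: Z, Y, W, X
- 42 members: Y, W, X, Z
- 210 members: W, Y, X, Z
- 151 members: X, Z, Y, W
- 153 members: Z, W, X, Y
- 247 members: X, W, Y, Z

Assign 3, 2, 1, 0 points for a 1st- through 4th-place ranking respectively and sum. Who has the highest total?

Z: 49·0 + 434·3 + 42·0 + 210·0 + 151·2 + 153·3 + 247·0 = 2063
X: 49·2 + 434·0 + 42·1 + 210·1 + 151·3 + 153·1 + 247·3 = 1697
W: 49·3 + 434·1 + 42·2 + 210·3 + 151·0 + 153·2 + 247·2 = 2095
Y: 49·1 + 434·2 + 42·3 + 210·2 + 151·1 + 153·0 + 247·1 = 1861
W has the highest Borda score (2095).

W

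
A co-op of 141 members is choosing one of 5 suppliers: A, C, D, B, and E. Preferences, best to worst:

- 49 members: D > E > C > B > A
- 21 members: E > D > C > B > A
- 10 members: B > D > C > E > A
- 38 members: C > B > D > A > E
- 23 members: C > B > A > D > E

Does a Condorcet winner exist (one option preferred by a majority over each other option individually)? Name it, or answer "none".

none

Checking pairwise contests:
C beats A 141–0.
D beats C 80–61.
B beats D 71–70.
C beats B 131–10.
C beats E 71–70.
Every option loses at least one head-to-head, so there is no Condorcet winner.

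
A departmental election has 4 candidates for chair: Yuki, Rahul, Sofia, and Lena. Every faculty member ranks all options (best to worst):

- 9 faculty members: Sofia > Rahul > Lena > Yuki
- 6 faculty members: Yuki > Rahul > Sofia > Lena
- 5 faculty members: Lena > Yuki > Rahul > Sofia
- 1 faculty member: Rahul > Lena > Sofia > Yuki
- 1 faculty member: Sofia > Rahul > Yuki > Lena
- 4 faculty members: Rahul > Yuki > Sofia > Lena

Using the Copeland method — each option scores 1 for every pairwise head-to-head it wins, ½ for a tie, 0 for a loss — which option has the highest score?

Yuki: beats Sofia; loses to Rahul and Lena → score 1.
Rahul: beats Yuki, Sofia, and Lena → score 3.
Sofia: beats Lena; loses to Yuki and Rahul → score 1.
Lena: beats Yuki; loses to Rahul and Sofia → score 1.
Rahul has the best pairwise record.

Rahul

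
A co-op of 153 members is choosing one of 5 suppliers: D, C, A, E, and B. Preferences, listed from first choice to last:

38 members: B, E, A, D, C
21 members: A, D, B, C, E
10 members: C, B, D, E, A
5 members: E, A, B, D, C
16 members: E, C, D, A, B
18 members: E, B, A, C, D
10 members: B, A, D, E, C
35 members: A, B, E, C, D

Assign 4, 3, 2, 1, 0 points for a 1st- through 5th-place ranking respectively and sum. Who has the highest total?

B

D: 38·1 + 21·3 + 10·2 + 5·1 + 16·2 + 18·0 + 10·2 + 35·0 = 178
C: 38·0 + 21·1 + 10·4 + 5·0 + 16·3 + 18·1 + 10·0 + 35·1 = 162
A: 38·2 + 21·4 + 10·0 + 5·3 + 16·1 + 18·2 + 10·3 + 35·4 = 397
E: 38·3 + 21·0 + 10·1 + 5·4 + 16·4 + 18·4 + 10·1 + 35·2 = 360
B: 38·4 + 21·2 + 10·3 + 5·2 + 16·0 + 18·3 + 10·4 + 35·3 = 433
B has the highest Borda score (433).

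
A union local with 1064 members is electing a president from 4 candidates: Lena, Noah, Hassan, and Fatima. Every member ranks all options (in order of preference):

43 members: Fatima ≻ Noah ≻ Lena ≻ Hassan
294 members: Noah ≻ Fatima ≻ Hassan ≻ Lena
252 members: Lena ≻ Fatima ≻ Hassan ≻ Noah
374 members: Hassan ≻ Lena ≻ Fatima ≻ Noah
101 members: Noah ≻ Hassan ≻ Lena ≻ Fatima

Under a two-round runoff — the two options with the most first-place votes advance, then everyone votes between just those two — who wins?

Hassan

Round 1 first-place votes: Lena 252, Noah 395, Hassan 374, Fatima 43.
Noah and Hassan advance.
Runoff: Noah is preferred to Hassan by 438 voters; Hassan by 626.
Hassan wins the runoff.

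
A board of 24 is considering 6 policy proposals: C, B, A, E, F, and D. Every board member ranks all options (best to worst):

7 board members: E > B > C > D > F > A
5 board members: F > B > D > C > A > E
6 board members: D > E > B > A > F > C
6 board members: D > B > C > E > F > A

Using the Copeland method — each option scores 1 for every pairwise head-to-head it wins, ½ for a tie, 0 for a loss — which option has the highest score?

C: beats A and F; loses to B, E, and D → score 2.
B: beats C, A, and F; ties D; loses to E → score 3.5.
A: loses to C, B, E, F, and D → score 0.
E: beats C, B, A, and F; loses to D → score 4.
F: beats A; loses to C, B, E, and D → score 1.
D: beats C, A, E, and F; ties B → score 4.5.
D has the best pairwise record.

D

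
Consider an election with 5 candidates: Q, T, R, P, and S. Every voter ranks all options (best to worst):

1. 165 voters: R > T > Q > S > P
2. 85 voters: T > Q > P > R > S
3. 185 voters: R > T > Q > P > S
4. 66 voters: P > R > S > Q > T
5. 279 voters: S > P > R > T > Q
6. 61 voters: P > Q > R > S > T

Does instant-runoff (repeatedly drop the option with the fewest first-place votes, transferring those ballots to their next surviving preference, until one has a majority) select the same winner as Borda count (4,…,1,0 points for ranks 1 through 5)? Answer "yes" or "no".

yes

Instant-runoff — R1 Q 0, T 85, R 350, P 127, S 279 (Q out); R2 T 85, R 350, P 127, S 279 (T out); R3 R 350, P 212, S 279 (P out); R4 R 562, S 279 (R winner). Winner: R.
Borda — scores: Q 1204, T 1669, R 2363, P 1700, S 1474. Winner: R.
The two methods agree.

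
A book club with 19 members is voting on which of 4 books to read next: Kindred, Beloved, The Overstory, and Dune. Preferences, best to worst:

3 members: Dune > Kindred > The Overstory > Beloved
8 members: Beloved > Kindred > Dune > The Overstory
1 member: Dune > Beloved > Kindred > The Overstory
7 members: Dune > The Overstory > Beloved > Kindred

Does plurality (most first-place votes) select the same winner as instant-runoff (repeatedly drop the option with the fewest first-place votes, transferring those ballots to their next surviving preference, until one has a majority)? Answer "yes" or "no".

yes

Plurality — first-place votes: Kindred 0, Beloved 8, The Overstory 0, Dune 11. Winner: Dune.
Instant-runoff — R1 Kindred 0, Beloved 8, The Overstory 0, Dune 11 (Dune winner). Winner: Dune.
The two methods agree.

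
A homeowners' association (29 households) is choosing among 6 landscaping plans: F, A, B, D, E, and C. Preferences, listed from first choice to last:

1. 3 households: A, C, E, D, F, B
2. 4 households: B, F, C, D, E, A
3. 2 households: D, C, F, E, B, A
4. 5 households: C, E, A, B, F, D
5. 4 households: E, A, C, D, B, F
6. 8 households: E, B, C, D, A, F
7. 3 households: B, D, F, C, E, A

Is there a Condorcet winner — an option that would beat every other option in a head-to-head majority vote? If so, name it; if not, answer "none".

none

Checking pairwise contests:
A beats F 20–9.
B beats A 17–12.
E beats B 22–7.
B beats D 20–9.
C beats E 17–12.
B beats C 15–14.
Every option loses at least one head-to-head, so there is no Condorcet winner.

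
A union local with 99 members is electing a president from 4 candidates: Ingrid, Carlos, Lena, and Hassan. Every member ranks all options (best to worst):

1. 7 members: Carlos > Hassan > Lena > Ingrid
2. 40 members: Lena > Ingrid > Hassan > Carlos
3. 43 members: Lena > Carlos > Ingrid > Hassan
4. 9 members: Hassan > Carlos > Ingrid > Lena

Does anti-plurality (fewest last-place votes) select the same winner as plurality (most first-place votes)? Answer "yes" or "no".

no

Anti-plurality — last-place votes: Ingrid 7, Carlos 40, Lena 9, Hassan 43. Winner: Ingrid.
Plurality — first-place votes: Ingrid 0, Carlos 7, Lena 83, Hassan 9. Winner: Lena.
The two methods disagree.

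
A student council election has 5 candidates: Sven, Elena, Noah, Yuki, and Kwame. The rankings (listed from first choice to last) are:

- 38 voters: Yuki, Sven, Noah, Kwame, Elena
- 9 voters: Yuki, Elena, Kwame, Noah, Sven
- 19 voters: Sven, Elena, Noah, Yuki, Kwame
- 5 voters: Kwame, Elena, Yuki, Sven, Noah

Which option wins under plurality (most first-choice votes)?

Yuki

First-place votes: Sven 19, Elena 0, Noah 0, Yuki 47, Kwame 5.
Yuki has the most first-place votes.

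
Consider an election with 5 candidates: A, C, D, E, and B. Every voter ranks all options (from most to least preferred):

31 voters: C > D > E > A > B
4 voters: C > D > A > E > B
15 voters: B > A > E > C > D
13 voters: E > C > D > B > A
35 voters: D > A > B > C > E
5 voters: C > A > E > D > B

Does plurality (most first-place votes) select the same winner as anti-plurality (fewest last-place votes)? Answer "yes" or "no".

Plurality — first-place votes: A 0, C 40, D 35, E 13, B 15. Winner: C.
Anti-plurality — last-place votes: A 13, C 0, D 15, E 35, B 40. Winner: C.
The two methods agree.

yes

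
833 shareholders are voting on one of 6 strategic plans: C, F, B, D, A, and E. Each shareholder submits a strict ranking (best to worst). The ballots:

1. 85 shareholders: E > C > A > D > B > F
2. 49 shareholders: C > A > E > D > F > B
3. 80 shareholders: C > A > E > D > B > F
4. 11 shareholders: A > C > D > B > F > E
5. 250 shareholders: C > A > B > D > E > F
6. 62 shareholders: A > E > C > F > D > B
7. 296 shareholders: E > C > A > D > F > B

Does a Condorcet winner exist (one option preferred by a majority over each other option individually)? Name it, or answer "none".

Checking pairwise contests:
E beats C 443–390.
C beats F 833–0.
C beats B 833–0.
C beats D 833–0.
C beats A 760–73.
A beats E 452–381.
Every option loses at least one head-to-head, so there is no Condorcet winner.

none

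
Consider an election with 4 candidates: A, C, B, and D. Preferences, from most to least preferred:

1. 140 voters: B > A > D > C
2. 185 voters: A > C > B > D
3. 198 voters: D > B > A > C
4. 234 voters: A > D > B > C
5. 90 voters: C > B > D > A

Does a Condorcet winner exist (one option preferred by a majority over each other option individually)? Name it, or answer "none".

none

Checking pairwise contests:
B beats A 428–419.
A beats C 757–90.
D beats B 432–415.
A beats D 559–288.
Every option loses at least one head-to-head, so there is no Condorcet winner.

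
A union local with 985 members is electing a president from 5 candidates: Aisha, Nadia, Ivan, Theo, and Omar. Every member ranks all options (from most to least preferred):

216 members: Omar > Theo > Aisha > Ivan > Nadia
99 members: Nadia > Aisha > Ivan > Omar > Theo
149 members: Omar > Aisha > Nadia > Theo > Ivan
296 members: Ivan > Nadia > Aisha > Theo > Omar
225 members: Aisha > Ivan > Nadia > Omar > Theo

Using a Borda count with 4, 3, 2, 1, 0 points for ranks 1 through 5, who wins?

Aisha

Aisha: 216·2 + 99·3 + 149·3 + 296·2 + 225·4 = 2668
Nadia: 216·0 + 99·4 + 149·2 + 296·3 + 225·2 = 2032
Ivan: 216·1 + 99·2 + 149·0 + 296·4 + 225·3 = 2273
Theo: 216·3 + 99·0 + 149·1 + 296·1 + 225·0 = 1093
Omar: 216·4 + 99·1 + 149·4 + 296·0 + 225·1 = 1784
Aisha has the highest Borda score (2668).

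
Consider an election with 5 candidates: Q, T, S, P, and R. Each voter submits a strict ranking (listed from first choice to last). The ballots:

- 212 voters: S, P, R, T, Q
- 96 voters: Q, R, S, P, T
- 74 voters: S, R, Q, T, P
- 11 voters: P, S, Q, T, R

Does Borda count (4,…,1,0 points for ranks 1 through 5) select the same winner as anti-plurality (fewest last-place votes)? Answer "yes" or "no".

Borda — scores: Q 554, T 297, S 1369, P 776, R 934. Winner: S.
Anti-plurality — last-place votes: Q 212, T 96, S 0, P 74, R 11. Winner: S.
The two methods agree.

yes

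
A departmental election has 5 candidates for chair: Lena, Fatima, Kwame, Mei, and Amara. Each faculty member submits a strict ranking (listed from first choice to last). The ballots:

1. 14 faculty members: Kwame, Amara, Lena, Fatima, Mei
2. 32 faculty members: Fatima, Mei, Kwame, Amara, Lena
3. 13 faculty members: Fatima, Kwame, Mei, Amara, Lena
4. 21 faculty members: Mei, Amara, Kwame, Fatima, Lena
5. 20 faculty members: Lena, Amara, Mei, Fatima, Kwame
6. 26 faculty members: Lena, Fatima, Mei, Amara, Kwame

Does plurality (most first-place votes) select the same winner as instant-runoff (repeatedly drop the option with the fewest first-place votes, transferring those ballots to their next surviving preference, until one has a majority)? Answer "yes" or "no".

no

Plurality — first-place votes: Lena 46, Fatima 45, Kwame 14, Mei 21, Amara 0. Winner: Lena.
Instant-runoff — R1 Lena 46, Fatima 45, Kwame 14, Mei 21, Amara 0 (Amara out); R2 Lena 46, Fatima 45, Kwame 14, Mei 21 (Kwame out); R3 Lena 60, Fatima 45, Mei 21 (Mei out); R4 Lena 60, Fatima 66 (Fatima winner). Winner: Fatima.
The two methods disagree.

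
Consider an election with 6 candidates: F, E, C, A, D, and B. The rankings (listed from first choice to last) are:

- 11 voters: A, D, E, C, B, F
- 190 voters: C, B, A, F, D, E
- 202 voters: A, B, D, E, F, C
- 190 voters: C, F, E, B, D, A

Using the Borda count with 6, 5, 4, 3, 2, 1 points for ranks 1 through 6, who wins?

B

F: 11·1 + 190·3 + 202·2 + 190·5 = 1935
E: 11·4 + 190·1 + 202·3 + 190·4 = 1600
C: 11·3 + 190·6 + 202·1 + 190·6 = 2515
A: 11·6 + 190·4 + 202·6 + 190·1 = 2228
D: 11·5 + 190·2 + 202·4 + 190·2 = 1623
B: 11·2 + 190·5 + 202·5 + 190·3 = 2552
B has the highest Borda score (2552).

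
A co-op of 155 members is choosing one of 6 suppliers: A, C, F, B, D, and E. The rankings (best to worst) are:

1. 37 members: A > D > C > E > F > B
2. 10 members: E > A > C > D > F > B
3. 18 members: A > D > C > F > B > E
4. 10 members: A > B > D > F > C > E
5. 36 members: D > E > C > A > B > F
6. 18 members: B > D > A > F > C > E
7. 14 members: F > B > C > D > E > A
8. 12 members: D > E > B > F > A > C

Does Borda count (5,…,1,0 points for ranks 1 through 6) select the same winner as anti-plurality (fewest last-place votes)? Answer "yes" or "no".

Borda — scores: A 503, C 373, F 233, B 276, D 610, E 330. Winner: D.
Anti-plurality — last-place votes: A 14, C 12, F 36, B 47, D 0, E 46. Winner: D.
The two methods agree.

yes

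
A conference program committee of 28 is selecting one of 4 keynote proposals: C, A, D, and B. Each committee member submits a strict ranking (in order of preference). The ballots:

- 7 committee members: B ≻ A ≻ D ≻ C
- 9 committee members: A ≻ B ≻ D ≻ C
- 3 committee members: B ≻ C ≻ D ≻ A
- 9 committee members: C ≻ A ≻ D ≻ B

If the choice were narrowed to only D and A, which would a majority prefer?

A

Voters preferring D to A: 3; preferring A to D: 25.
A wins the head-to-head.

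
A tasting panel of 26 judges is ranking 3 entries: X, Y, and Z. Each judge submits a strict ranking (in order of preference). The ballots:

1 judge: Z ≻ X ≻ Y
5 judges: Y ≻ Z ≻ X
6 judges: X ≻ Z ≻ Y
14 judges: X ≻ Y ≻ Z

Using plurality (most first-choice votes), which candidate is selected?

First-place votes: X 20, Y 5, Z 1.
X has the most first-place votes.

X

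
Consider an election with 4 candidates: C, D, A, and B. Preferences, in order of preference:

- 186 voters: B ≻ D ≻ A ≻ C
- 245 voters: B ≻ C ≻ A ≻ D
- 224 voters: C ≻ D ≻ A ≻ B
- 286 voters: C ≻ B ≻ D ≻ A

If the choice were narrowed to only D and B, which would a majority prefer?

Voters preferring D to B: 224; preferring B to D: 717.
B wins the head-to-head.

B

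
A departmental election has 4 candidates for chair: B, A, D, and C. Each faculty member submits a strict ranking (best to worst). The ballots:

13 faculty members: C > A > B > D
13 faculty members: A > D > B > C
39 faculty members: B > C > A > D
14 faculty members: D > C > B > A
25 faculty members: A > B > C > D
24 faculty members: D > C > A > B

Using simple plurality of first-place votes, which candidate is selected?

First-place votes: B 39, A 38, D 38, C 13.
B has the most first-place votes.

B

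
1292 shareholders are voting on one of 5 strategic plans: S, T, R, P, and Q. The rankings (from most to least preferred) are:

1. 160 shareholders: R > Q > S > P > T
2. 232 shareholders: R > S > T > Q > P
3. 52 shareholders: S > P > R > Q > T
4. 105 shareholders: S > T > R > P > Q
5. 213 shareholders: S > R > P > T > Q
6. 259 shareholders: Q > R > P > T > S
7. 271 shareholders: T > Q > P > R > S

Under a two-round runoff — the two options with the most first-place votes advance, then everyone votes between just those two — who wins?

R

Round 1 first-place votes: S 370, T 271, R 392, P 0, Q 259.
R and S advance.
Runoff: R is preferred to S by 922 voters; S by 370.
R wins the runoff.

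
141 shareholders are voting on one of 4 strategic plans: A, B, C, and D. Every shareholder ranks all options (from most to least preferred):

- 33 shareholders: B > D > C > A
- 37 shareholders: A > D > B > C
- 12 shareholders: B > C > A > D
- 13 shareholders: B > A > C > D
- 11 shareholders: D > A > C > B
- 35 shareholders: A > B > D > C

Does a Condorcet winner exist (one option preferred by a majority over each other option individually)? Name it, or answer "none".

A

A vs B: 83–58 for A.
A vs C: 96–45 for A.
A vs D: 97–44 for A.
A beats every other option head-to-head.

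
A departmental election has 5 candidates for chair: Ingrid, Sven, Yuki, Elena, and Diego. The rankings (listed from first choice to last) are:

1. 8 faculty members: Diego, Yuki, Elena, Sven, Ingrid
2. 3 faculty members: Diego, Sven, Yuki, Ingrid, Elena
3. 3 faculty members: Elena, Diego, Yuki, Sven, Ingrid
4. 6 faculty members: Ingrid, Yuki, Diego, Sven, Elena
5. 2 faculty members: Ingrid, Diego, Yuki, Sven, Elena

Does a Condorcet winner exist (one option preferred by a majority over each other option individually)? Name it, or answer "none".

Diego

Diego vs Ingrid: 14–8 for Diego.
Diego vs Sven: 22–0 for Diego.
Diego vs Yuki: 16–6 for Diego.
Diego vs Elena: 19–3 for Diego.
Diego beats every other option head-to-head.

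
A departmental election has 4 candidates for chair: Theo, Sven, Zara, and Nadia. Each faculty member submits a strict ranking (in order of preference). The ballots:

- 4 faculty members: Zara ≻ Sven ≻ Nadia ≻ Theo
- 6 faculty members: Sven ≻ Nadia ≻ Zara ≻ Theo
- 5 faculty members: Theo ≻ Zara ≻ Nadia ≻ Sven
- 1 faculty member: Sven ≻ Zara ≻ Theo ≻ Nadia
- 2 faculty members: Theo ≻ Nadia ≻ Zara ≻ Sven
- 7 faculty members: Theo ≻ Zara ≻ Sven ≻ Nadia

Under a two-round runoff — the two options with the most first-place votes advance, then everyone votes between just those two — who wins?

Round 1 first-place votes: Theo 14, Sven 7, Zara 4, Nadia 0.
Theo and Sven advance.
Runoff: Theo is preferred to Sven by 14 voters; Sven by 11.
Theo wins the runoff.

Theo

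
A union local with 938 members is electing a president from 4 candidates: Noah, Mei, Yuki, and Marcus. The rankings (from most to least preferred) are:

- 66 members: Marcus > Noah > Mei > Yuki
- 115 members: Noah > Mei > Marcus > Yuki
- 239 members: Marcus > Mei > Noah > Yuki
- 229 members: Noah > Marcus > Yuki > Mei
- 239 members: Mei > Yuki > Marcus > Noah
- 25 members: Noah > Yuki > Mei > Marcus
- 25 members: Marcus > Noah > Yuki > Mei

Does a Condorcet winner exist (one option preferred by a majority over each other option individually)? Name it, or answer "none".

Marcus

Marcus vs Noah: 569–369 for Marcus.
Marcus vs Mei: 559–379 for Marcus.
Marcus vs Yuki: 674–264 for Marcus.
Marcus beats every other option head-to-head.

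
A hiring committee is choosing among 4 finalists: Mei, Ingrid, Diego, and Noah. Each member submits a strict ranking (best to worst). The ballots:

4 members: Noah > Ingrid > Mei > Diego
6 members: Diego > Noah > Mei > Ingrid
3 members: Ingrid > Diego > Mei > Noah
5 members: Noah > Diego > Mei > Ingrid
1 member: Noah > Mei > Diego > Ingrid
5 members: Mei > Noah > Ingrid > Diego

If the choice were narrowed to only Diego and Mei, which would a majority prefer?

Voters preferring Diego to Mei: 14; preferring Mei to Diego: 10.
Diego wins the head-to-head.

Diego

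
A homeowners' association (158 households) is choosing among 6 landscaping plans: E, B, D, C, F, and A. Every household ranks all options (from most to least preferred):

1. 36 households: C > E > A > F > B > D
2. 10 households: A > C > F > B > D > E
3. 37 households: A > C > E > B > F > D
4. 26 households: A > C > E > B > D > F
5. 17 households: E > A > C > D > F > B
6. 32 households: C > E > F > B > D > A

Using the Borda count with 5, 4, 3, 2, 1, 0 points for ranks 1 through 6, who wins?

E: 36·4 + 10·0 + 37·3 + 26·3 + 17·5 + 32·4 = 546
B: 36·1 + 10·2 + 37·2 + 26·2 + 17·0 + 32·2 = 246
D: 36·0 + 10·1 + 37·0 + 26·1 + 17·2 + 32·1 = 102
C: 36·5 + 10·4 + 37·4 + 26·4 + 17·3 + 32·5 = 683
F: 36·2 + 10·3 + 37·1 + 26·0 + 17·1 + 32·3 = 252
A: 36·3 + 10·5 + 37·5 + 26·5 + 17·4 + 32·0 = 541
C has the highest Borda score (683).

C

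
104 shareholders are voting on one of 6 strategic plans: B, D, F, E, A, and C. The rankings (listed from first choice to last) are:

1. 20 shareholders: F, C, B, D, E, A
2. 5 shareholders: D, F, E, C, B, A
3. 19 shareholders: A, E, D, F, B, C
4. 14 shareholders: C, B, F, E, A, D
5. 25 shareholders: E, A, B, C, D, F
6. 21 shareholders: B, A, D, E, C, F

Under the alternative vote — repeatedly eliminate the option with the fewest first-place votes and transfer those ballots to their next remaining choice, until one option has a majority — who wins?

B

Round 1: B 21, D 5, F 20, E 25, A 19, C 14. Eliminate D.
Round 2: B 21, F 25, E 25, A 19, C 14. Eliminate C.
Round 3: B 35, F 25, E 25, A 19. Eliminate A.
Round 4: B 35, F 25, E 44. Eliminate F.
Round 5: B 55, E 49. B has a majority.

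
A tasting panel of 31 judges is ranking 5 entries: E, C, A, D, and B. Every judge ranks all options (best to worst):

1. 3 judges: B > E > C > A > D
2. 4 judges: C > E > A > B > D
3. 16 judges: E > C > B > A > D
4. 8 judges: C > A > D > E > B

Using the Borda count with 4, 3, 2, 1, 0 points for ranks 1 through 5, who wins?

E: 3·3 + 4·3 + 16·4 + 8·1 = 93
C: 3·2 + 4·4 + 16·3 + 8·4 = 102
A: 3·1 + 4·2 + 16·1 + 8·3 = 51
D: 3·0 + 4·0 + 16·0 + 8·2 = 16
B: 3·4 + 4·1 + 16·2 + 8·0 = 48
C has the highest Borda score (102).

C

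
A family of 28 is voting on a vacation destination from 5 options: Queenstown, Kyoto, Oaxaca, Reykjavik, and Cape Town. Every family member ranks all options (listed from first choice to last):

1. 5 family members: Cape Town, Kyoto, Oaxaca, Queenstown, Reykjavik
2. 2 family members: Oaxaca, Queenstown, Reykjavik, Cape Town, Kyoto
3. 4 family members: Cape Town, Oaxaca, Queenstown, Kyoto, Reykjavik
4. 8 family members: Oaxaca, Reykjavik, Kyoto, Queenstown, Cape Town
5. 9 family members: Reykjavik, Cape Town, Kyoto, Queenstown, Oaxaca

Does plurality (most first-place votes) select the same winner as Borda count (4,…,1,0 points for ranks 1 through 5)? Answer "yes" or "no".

Plurality — first-place votes: Queenstown 0, Kyoto 0, Oaxaca 10, Reykjavik 9, Cape Town 9. Winner: Oaxaca.
Borda — scores: Queenstown 36, Kyoto 53, Oaxaca 62, Reykjavik 64, Cape Town 65. Winner: Cape Town.
The two methods disagree.

no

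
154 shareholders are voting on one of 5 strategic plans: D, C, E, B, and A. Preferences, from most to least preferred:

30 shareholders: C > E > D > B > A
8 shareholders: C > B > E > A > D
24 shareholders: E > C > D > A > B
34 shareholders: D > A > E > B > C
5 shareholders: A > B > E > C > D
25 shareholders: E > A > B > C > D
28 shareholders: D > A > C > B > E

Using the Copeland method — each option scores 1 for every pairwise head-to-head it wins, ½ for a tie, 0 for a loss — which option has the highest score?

E

D: beats B and A; loses to C and E → score 2.
C: beats D and B; loses to E and A → score 2.
E: beats D, C, B, and A → score 4.
B: loses to D, C, E, and A → score 0.
A: beats C and B; loses to D and E → score 2.
E has the best pairwise record.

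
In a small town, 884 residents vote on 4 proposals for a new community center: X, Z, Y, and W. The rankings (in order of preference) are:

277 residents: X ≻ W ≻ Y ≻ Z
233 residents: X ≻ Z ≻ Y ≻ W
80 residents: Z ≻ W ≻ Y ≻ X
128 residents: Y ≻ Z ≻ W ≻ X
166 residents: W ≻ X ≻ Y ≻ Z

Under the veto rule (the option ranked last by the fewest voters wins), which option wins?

Y

Last-place votes: X 208, Z 443, Y 0, W 233.
Y is ranked last by the fewest voters, so Y wins.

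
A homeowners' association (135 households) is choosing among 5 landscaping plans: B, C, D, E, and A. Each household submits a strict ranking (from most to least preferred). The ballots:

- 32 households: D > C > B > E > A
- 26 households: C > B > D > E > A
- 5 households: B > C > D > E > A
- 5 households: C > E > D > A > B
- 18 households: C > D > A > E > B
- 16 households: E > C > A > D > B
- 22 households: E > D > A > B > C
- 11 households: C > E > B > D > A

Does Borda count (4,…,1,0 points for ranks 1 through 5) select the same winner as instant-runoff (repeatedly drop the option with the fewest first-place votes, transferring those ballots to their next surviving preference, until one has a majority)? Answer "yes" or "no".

yes

Borda — scores: B 206, C 399, D 347, E 281, A 117. Winner: C.
Instant-runoff — R1 B 5, C 60, D 32, E 38, A 0 (A out); R2 B 5, C 60, D 32, E 38 (B out); R3 C 65, D 32, E 38 (D out); R4 C 97, E 38 (C winner). Winner: C.
The two methods agree.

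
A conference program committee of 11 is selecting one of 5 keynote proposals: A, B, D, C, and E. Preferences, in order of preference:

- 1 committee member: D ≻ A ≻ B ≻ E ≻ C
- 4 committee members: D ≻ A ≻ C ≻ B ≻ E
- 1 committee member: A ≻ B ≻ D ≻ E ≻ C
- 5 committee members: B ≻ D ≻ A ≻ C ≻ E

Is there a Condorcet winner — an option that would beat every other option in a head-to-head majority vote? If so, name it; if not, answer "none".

Checking pairwise contests:
D beats A 10–1.
A beats B 6–5.
B beats D 6–5.
A beats C 11–0.
A beats E 11–0.
Every option loses at least one head-to-head, so there is no Condorcet winner.

none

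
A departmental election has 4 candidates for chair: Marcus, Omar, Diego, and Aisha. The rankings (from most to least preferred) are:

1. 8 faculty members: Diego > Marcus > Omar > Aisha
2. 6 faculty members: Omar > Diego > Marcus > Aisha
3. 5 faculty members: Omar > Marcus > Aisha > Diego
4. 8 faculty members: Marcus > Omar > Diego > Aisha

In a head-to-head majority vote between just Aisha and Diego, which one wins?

Diego

Voters preferring Aisha to Diego: 5; preferring Diego to Aisha: 22.
Diego wins the head-to-head.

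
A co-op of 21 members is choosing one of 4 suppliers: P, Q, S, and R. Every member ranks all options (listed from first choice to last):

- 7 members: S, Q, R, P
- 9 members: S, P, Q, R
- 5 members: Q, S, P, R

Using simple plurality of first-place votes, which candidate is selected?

S

First-place votes: P 0, Q 5, S 16, R 0.
S has the most first-place votes.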